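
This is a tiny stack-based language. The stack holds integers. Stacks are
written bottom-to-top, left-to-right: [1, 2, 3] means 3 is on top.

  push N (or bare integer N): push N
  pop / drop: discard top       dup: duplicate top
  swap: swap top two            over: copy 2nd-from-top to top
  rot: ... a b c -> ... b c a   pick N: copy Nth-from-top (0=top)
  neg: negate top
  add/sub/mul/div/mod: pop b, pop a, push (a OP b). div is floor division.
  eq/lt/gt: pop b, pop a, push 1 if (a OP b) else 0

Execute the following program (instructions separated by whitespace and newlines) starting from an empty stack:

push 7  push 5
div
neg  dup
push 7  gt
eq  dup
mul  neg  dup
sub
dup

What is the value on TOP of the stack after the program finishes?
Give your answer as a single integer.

Answer: 0

Derivation:
After 'push 7': [7]
After 'push 5': [7, 5]
After 'div': [1]
After 'neg': [-1]
After 'dup': [-1, -1]
After 'push 7': [-1, -1, 7]
After 'gt': [-1, 0]
After 'eq': [0]
After 'dup': [0, 0]
After 'mul': [0]
After 'neg': [0]
After 'dup': [0, 0]
After 'sub': [0]
After 'dup': [0, 0]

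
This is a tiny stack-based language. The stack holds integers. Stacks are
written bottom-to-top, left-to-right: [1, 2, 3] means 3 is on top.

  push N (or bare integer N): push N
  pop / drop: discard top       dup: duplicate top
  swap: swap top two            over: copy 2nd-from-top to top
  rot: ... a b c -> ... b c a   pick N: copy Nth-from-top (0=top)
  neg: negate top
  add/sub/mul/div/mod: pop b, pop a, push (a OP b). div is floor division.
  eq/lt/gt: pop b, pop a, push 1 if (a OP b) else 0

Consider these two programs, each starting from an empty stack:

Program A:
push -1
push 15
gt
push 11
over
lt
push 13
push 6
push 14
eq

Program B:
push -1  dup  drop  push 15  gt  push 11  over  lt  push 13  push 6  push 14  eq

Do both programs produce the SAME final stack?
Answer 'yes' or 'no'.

Program A trace:
  After 'push -1': [-1]
  After 'push 15': [-1, 15]
  After 'gt': [0]
  After 'push 11': [0, 11]
  After 'over': [0, 11, 0]
  After 'lt': [0, 0]
  After 'push 13': [0, 0, 13]
  After 'push 6': [0, 0, 13, 6]
  After 'push 14': [0, 0, 13, 6, 14]
  After 'eq': [0, 0, 13, 0]
Program A final stack: [0, 0, 13, 0]

Program B trace:
  After 'push -1': [-1]
  After 'dup': [-1, -1]
  After 'drop': [-1]
  After 'push 15': [-1, 15]
  After 'gt': [0]
  After 'push 11': [0, 11]
  After 'over': [0, 11, 0]
  After 'lt': [0, 0]
  After 'push 13': [0, 0, 13]
  After 'push 6': [0, 0, 13, 6]
  After 'push 14': [0, 0, 13, 6, 14]
  After 'eq': [0, 0, 13, 0]
Program B final stack: [0, 0, 13, 0]
Same: yes

Answer: yes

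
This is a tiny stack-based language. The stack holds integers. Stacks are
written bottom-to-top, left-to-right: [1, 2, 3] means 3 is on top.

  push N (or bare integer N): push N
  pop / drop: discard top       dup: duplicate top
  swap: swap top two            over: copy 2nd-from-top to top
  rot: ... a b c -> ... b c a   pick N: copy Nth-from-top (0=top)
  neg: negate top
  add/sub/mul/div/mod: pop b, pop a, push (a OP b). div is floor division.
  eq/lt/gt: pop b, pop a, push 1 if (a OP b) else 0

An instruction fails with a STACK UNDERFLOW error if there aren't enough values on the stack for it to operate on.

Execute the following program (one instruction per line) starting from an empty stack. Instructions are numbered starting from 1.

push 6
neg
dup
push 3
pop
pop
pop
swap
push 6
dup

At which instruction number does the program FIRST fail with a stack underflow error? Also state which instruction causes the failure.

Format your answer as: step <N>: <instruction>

Answer: step 8: swap

Derivation:
Step 1 ('push 6'): stack = [6], depth = 1
Step 2 ('neg'): stack = [-6], depth = 1
Step 3 ('dup'): stack = [-6, -6], depth = 2
Step 4 ('push 3'): stack = [-6, -6, 3], depth = 3
Step 5 ('pop'): stack = [-6, -6], depth = 2
Step 6 ('pop'): stack = [-6], depth = 1
Step 7 ('pop'): stack = [], depth = 0
Step 8 ('swap'): needs 2 value(s) but depth is 0 — STACK UNDERFLOW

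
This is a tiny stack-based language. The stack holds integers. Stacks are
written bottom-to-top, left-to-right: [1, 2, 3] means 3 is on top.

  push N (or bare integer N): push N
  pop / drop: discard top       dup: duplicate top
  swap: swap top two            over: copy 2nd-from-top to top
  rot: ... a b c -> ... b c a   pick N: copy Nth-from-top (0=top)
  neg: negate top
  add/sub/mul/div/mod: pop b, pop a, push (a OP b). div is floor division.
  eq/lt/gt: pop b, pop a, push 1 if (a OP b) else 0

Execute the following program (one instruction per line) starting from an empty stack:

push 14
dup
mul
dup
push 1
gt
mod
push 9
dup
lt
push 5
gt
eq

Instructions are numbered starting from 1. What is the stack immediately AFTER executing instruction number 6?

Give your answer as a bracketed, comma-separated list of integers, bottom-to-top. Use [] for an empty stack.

Answer: [196, 1]

Derivation:
Step 1 ('push 14'): [14]
Step 2 ('dup'): [14, 14]
Step 3 ('mul'): [196]
Step 4 ('dup'): [196, 196]
Step 5 ('push 1'): [196, 196, 1]
Step 6 ('gt'): [196, 1]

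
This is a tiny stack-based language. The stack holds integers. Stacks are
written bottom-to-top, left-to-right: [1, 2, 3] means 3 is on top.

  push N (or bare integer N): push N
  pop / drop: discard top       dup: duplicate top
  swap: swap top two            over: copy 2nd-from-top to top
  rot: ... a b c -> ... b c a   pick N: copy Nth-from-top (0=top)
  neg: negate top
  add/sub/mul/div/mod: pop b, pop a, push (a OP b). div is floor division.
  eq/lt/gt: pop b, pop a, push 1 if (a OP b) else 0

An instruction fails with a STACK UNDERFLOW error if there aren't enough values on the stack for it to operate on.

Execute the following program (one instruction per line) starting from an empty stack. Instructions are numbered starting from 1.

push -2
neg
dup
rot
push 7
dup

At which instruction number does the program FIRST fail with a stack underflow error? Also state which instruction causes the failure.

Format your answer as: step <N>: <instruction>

Answer: step 4: rot

Derivation:
Step 1 ('push -2'): stack = [-2], depth = 1
Step 2 ('neg'): stack = [2], depth = 1
Step 3 ('dup'): stack = [2, 2], depth = 2
Step 4 ('rot'): needs 3 value(s) but depth is 2 — STACK UNDERFLOW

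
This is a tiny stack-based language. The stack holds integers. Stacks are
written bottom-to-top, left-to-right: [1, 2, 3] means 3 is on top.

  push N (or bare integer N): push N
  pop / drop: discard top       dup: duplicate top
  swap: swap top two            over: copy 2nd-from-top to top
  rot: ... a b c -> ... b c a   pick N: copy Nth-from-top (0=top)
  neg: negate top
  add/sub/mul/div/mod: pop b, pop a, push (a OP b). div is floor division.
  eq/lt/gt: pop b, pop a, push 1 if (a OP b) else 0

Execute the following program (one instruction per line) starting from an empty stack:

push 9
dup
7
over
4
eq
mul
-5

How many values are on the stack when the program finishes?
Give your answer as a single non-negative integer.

After 'push 9': stack = [9] (depth 1)
After 'dup': stack = [9, 9] (depth 2)
After 'push 7': stack = [9, 9, 7] (depth 3)
After 'over': stack = [9, 9, 7, 9] (depth 4)
After 'push 4': stack = [9, 9, 7, 9, 4] (depth 5)
After 'eq': stack = [9, 9, 7, 0] (depth 4)
After 'mul': stack = [9, 9, 0] (depth 3)
After 'push -5': stack = [9, 9, 0, -5] (depth 4)

Answer: 4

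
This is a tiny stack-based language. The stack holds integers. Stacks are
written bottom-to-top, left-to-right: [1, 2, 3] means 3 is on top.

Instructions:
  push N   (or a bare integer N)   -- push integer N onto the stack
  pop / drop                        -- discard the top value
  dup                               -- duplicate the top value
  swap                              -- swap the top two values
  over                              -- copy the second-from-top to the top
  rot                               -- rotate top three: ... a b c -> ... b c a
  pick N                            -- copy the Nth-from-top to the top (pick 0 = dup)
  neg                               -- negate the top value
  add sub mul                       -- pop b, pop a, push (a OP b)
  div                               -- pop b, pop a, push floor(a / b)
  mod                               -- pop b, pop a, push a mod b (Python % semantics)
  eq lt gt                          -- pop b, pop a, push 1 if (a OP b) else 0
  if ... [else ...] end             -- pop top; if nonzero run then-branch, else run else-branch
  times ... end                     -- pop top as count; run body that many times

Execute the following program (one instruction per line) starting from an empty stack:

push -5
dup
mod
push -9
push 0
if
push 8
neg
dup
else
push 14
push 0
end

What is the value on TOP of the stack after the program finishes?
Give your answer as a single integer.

After 'push -5': [-5]
After 'dup': [-5, -5]
After 'mod': [0]
After 'push -9': [0, -9]
After 'push 0': [0, -9, 0]
After 'if': [0, -9]
After 'push 14': [0, -9, 14]
After 'push 0': [0, -9, 14, 0]

Answer: 0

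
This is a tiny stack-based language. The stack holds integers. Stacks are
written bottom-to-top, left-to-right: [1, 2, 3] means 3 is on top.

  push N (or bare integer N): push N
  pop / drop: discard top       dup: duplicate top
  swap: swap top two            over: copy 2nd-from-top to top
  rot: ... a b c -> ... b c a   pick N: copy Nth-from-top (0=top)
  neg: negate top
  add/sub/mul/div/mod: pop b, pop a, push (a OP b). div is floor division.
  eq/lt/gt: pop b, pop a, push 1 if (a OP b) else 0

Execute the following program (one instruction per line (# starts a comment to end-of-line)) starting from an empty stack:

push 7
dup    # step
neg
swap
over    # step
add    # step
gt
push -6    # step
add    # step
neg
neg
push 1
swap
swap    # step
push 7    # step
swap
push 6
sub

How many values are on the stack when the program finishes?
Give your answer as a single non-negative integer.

Answer: 3

Derivation:
After 'push 7': stack = [7] (depth 1)
After 'dup': stack = [7, 7] (depth 2)
After 'neg': stack = [7, -7] (depth 2)
After 'swap': stack = [-7, 7] (depth 2)
After 'over': stack = [-7, 7, -7] (depth 3)
After 'add': stack = [-7, 0] (depth 2)
After 'gt': stack = [0] (depth 1)
After 'push -6': stack = [0, -6] (depth 2)
After 'add': stack = [-6] (depth 1)
After 'neg': stack = [6] (depth 1)
After 'neg': stack = [-6] (depth 1)
After 'push 1': stack = [-6, 1] (depth 2)
After 'swap': stack = [1, -6] (depth 2)
After 'swap': stack = [-6, 1] (depth 2)
After 'push 7': stack = [-6, 1, 7] (depth 3)
After 'swap': stack = [-6, 7, 1] (depth 3)
After 'push 6': stack = [-6, 7, 1, 6] (depth 4)
After 'sub': stack = [-6, 7, -5] (depth 3)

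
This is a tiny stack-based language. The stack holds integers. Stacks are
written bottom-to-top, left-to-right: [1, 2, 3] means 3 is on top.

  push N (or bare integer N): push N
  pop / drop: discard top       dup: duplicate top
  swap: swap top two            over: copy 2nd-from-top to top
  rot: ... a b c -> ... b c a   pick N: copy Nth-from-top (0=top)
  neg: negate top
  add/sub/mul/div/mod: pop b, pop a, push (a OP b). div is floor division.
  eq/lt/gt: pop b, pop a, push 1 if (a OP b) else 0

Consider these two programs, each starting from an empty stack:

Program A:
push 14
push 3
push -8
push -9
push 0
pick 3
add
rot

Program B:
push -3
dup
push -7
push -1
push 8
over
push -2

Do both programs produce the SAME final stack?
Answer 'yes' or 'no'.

Answer: no

Derivation:
Program A trace:
  After 'push 14': [14]
  After 'push 3': [14, 3]
  After 'push -8': [14, 3, -8]
  After 'push -9': [14, 3, -8, -9]
  After 'push 0': [14, 3, -8, -9, 0]
  After 'pick 3': [14, 3, -8, -9, 0, 3]
  After 'add': [14, 3, -8, -9, 3]
  After 'rot': [14, 3, -9, 3, -8]
Program A final stack: [14, 3, -9, 3, -8]

Program B trace:
  After 'push -3': [-3]
  After 'dup': [-3, -3]
  After 'push -7': [-3, -3, -7]
  After 'push -1': [-3, -3, -7, -1]
  After 'push 8': [-3, -3, -7, -1, 8]
  After 'over': [-3, -3, -7, -1, 8, -1]
  After 'push -2': [-3, -3, -7, -1, 8, -1, -2]
Program B final stack: [-3, -3, -7, -1, 8, -1, -2]
Same: no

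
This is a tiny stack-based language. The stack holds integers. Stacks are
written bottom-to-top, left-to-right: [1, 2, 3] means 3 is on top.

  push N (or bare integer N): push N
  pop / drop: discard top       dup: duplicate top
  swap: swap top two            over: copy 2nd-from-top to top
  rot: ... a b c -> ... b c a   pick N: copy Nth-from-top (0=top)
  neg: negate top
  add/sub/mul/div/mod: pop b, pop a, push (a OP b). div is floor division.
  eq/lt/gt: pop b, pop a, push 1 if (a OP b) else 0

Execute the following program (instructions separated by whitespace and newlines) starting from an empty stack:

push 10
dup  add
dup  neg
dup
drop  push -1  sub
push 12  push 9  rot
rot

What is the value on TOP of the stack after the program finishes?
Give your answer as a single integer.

After 'push 10': [10]
After 'dup': [10, 10]
After 'add': [20]
After 'dup': [20, 20]
After 'neg': [20, -20]
After 'dup': [20, -20, -20]
After 'drop': [20, -20]
After 'push -1': [20, -20, -1]
After 'sub': [20, -19]
After 'push 12': [20, -19, 12]
After 'push 9': [20, -19, 12, 9]
After 'rot': [20, 12, 9, -19]
After 'rot': [20, 9, -19, 12]

Answer: 12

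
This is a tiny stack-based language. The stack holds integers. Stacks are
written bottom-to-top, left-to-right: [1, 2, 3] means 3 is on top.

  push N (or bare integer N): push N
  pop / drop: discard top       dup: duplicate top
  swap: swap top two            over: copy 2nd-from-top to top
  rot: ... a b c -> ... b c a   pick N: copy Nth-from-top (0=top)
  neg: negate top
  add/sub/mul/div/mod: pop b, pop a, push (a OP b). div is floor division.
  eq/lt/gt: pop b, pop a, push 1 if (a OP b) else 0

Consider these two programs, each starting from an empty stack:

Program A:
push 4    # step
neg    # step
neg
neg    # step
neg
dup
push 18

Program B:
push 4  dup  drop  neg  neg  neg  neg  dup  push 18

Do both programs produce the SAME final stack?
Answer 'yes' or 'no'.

Answer: yes

Derivation:
Program A trace:
  After 'push 4': [4]
  After 'neg': [-4]
  After 'neg': [4]
  After 'neg': [-4]
  After 'neg': [4]
  After 'dup': [4, 4]
  After 'push 18': [4, 4, 18]
Program A final stack: [4, 4, 18]

Program B trace:
  After 'push 4': [4]
  After 'dup': [4, 4]
  After 'drop': [4]
  After 'neg': [-4]
  After 'neg': [4]
  After 'neg': [-4]
  After 'neg': [4]
  After 'dup': [4, 4]
  After 'push 18': [4, 4, 18]
Program B final stack: [4, 4, 18]
Same: yes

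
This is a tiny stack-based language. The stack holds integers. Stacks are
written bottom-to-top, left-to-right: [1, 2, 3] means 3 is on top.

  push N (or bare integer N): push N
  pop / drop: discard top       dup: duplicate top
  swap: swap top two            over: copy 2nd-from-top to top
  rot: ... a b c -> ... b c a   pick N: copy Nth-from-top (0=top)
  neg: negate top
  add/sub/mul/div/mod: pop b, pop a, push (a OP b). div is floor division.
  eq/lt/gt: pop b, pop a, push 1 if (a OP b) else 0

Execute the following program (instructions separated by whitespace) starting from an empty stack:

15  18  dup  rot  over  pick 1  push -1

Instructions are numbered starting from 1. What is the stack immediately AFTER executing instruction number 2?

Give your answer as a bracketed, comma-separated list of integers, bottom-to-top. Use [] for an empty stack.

Step 1 ('15'): [15]
Step 2 ('18'): [15, 18]

Answer: [15, 18]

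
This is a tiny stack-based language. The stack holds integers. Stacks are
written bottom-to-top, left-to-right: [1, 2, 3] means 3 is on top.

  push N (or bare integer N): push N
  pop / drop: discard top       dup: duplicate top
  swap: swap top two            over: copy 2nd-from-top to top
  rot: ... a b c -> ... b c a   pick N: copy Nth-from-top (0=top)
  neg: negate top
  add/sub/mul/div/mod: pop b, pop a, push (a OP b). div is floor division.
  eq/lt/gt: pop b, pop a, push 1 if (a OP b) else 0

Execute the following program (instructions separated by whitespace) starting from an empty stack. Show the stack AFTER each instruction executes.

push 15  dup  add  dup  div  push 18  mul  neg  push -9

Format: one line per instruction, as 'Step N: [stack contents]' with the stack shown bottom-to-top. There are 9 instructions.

Step 1: [15]
Step 2: [15, 15]
Step 3: [30]
Step 4: [30, 30]
Step 5: [1]
Step 6: [1, 18]
Step 7: [18]
Step 8: [-18]
Step 9: [-18, -9]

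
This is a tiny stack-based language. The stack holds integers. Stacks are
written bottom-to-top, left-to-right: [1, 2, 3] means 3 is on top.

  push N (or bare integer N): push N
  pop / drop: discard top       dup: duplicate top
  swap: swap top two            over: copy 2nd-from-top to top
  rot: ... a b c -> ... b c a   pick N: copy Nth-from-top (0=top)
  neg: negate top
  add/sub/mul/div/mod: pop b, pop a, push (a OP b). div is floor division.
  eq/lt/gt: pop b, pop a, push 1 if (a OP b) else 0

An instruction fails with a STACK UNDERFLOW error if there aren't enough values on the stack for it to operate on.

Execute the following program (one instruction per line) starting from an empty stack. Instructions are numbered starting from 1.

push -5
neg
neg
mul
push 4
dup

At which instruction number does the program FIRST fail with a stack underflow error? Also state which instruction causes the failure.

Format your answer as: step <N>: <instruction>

Step 1 ('push -5'): stack = [-5], depth = 1
Step 2 ('neg'): stack = [5], depth = 1
Step 3 ('neg'): stack = [-5], depth = 1
Step 4 ('mul'): needs 2 value(s) but depth is 1 — STACK UNDERFLOW

Answer: step 4: mul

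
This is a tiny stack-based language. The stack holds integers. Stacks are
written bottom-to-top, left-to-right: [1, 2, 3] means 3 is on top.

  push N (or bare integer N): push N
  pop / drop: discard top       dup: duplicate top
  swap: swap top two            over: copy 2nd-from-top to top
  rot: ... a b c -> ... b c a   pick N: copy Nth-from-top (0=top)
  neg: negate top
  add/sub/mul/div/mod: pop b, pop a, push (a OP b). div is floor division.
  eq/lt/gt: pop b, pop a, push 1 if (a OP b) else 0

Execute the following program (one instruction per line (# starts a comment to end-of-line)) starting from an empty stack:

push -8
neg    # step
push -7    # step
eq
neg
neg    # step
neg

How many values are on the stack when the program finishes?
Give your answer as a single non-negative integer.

After 'push -8': stack = [-8] (depth 1)
After 'neg': stack = [8] (depth 1)
After 'push -7': stack = [8, -7] (depth 2)
After 'eq': stack = [0] (depth 1)
After 'neg': stack = [0] (depth 1)
After 'neg': stack = [0] (depth 1)
After 'neg': stack = [0] (depth 1)

Answer: 1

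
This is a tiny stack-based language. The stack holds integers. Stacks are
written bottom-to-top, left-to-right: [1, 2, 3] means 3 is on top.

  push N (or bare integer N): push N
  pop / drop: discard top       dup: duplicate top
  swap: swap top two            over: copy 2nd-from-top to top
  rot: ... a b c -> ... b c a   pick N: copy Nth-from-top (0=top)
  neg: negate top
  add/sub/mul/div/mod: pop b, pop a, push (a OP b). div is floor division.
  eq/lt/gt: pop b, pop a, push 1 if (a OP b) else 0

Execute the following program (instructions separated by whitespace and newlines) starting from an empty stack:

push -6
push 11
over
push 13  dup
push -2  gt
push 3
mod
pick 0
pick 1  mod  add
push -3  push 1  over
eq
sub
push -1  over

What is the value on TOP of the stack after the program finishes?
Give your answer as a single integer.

Answer: -3

Derivation:
After 'push -6': [-6]
After 'push 11': [-6, 11]
After 'over': [-6, 11, -6]
After 'push 13': [-6, 11, -6, 13]
After 'dup': [-6, 11, -6, 13, 13]
After 'push -2': [-6, 11, -6, 13, 13, -2]
After 'gt': [-6, 11, -6, 13, 1]
After 'push 3': [-6, 11, -6, 13, 1, 3]
After 'mod': [-6, 11, -6, 13, 1]
After 'pick 0': [-6, 11, -6, 13, 1, 1]
After 'pick 1': [-6, 11, -6, 13, 1, 1, 1]
After 'mod': [-6, 11, -6, 13, 1, 0]
After 'add': [-6, 11, -6, 13, 1]
After 'push -3': [-6, 11, -6, 13, 1, -3]
After 'push 1': [-6, 11, -6, 13, 1, -3, 1]
After 'over': [-6, 11, -6, 13, 1, -3, 1, -3]
After 'eq': [-6, 11, -6, 13, 1, -3, 0]
After 'sub': [-6, 11, -6, 13, 1, -3]
After 'push -1': [-6, 11, -6, 13, 1, -3, -1]
After 'over': [-6, 11, -6, 13, 1, -3, -1, -3]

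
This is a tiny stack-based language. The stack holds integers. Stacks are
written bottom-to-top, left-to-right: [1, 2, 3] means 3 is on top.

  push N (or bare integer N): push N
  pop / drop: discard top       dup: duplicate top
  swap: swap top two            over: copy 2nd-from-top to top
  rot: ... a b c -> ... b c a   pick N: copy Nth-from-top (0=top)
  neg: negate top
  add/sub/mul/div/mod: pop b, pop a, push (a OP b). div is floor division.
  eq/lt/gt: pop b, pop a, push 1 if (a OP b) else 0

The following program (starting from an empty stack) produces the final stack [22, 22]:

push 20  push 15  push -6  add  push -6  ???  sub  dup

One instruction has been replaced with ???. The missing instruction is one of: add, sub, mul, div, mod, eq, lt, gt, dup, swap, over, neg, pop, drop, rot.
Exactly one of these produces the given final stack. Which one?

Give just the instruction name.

Answer: div

Derivation:
Stack before ???: [20, 9, -6]
Stack after ???:  [20, -2]
The instruction that transforms [20, 9, -6] -> [20, -2] is: div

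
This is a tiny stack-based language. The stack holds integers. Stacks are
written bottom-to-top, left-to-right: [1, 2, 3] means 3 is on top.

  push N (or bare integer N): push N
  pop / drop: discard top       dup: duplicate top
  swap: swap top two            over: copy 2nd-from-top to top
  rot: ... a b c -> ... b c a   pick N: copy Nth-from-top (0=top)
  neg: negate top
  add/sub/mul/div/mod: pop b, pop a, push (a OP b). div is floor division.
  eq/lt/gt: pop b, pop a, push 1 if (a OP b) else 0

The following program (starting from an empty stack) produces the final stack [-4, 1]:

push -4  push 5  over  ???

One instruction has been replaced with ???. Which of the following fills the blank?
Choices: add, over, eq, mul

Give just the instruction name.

Stack before ???: [-4, 5, -4]
Stack after ???:  [-4, 1]
Checking each choice:
  add: MATCH
  over: produces [-4, 5, -4, 5]
  eq: produces [-4, 0]
  mul: produces [-4, -20]


Answer: add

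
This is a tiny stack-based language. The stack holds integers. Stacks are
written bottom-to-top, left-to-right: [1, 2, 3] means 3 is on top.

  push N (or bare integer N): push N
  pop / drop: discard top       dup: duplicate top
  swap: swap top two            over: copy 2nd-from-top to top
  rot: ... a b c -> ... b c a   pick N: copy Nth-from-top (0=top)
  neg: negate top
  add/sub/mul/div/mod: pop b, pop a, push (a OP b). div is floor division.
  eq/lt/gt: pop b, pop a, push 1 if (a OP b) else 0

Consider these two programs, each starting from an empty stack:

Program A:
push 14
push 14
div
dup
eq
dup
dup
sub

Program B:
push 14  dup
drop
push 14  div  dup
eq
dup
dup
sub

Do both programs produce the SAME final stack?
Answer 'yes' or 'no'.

Program A trace:
  After 'push 14': [14]
  After 'push 14': [14, 14]
  After 'div': [1]
  After 'dup': [1, 1]
  After 'eq': [1]
  After 'dup': [1, 1]
  After 'dup': [1, 1, 1]
  After 'sub': [1, 0]
Program A final stack: [1, 0]

Program B trace:
  After 'push 14': [14]
  After 'dup': [14, 14]
  After 'drop': [14]
  After 'push 14': [14, 14]
  After 'div': [1]
  After 'dup': [1, 1]
  After 'eq': [1]
  After 'dup': [1, 1]
  After 'dup': [1, 1, 1]
  After 'sub': [1, 0]
Program B final stack: [1, 0]
Same: yes

Answer: yes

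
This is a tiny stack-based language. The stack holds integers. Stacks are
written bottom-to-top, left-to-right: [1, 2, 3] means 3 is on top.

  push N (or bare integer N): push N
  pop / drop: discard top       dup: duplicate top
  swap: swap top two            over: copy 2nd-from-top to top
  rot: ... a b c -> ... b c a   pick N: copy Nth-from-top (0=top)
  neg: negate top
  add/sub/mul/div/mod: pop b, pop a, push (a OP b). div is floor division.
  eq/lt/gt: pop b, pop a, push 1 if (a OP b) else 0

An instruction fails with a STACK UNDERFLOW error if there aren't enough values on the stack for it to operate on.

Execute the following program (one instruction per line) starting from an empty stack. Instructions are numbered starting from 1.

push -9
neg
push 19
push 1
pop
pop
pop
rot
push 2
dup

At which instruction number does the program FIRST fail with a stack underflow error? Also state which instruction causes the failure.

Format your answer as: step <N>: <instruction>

Step 1 ('push -9'): stack = [-9], depth = 1
Step 2 ('neg'): stack = [9], depth = 1
Step 3 ('push 19'): stack = [9, 19], depth = 2
Step 4 ('push 1'): stack = [9, 19, 1], depth = 3
Step 5 ('pop'): stack = [9, 19], depth = 2
Step 6 ('pop'): stack = [9], depth = 1
Step 7 ('pop'): stack = [], depth = 0
Step 8 ('rot'): needs 3 value(s) but depth is 0 — STACK UNDERFLOW

Answer: step 8: rot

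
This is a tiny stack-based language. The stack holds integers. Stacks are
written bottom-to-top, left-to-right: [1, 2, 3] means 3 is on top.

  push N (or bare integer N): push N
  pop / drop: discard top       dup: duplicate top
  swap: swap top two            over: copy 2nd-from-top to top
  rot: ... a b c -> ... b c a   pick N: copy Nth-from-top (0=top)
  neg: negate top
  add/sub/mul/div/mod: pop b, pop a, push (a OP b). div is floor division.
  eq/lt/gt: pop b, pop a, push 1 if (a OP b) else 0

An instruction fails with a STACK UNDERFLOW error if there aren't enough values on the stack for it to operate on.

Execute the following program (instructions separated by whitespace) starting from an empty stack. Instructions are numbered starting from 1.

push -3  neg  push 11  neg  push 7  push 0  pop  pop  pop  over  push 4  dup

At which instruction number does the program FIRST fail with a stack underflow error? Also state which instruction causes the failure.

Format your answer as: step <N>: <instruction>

Step 1 ('push -3'): stack = [-3], depth = 1
Step 2 ('neg'): stack = [3], depth = 1
Step 3 ('push 11'): stack = [3, 11], depth = 2
Step 4 ('neg'): stack = [3, -11], depth = 2
Step 5 ('push 7'): stack = [3, -11, 7], depth = 3
Step 6 ('push 0'): stack = [3, -11, 7, 0], depth = 4
Step 7 ('pop'): stack = [3, -11, 7], depth = 3
Step 8 ('pop'): stack = [3, -11], depth = 2
Step 9 ('pop'): stack = [3], depth = 1
Step 10 ('over'): needs 2 value(s) but depth is 1 — STACK UNDERFLOW

Answer: step 10: over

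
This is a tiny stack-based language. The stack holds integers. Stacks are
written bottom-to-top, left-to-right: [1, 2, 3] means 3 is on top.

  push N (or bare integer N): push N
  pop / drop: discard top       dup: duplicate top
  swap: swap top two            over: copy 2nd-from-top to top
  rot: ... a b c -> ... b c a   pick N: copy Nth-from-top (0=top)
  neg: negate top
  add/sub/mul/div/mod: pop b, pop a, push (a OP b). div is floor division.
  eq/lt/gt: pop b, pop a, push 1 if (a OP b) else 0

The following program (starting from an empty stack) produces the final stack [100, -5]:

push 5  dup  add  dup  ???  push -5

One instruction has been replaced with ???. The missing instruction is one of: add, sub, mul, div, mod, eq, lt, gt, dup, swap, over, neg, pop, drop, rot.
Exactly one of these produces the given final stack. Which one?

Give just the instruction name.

Stack before ???: [10, 10]
Stack after ???:  [100]
The instruction that transforms [10, 10] -> [100] is: mul

Answer: mul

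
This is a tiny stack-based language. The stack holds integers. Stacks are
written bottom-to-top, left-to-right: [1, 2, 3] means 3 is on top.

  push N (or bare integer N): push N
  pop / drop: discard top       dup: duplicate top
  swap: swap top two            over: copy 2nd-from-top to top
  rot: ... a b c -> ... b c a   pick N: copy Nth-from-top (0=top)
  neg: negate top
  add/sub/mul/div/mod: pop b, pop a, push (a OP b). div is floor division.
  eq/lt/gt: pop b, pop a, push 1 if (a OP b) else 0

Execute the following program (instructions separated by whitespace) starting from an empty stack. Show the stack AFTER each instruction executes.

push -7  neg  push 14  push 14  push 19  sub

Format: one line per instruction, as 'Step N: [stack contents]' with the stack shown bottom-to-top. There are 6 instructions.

Step 1: [-7]
Step 2: [7]
Step 3: [7, 14]
Step 4: [7, 14, 14]
Step 5: [7, 14, 14, 19]
Step 6: [7, 14, -5]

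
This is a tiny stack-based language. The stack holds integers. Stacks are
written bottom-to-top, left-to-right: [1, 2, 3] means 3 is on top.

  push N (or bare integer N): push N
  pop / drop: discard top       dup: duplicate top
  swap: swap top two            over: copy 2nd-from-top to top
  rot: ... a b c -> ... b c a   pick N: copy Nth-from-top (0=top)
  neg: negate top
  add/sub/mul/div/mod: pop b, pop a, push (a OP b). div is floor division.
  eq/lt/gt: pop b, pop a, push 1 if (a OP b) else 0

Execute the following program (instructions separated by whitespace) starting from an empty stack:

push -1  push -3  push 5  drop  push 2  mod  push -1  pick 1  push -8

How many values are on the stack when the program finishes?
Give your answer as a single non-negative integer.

After 'push -1': stack = [-1] (depth 1)
After 'push -3': stack = [-1, -3] (depth 2)
After 'push 5': stack = [-1, -3, 5] (depth 3)
After 'drop': stack = [-1, -3] (depth 2)
After 'push 2': stack = [-1, -3, 2] (depth 3)
After 'mod': stack = [-1, 1] (depth 2)
After 'push -1': stack = [-1, 1, -1] (depth 3)
After 'pick 1': stack = [-1, 1, -1, 1] (depth 4)
After 'push -8': stack = [-1, 1, -1, 1, -8] (depth 5)

Answer: 5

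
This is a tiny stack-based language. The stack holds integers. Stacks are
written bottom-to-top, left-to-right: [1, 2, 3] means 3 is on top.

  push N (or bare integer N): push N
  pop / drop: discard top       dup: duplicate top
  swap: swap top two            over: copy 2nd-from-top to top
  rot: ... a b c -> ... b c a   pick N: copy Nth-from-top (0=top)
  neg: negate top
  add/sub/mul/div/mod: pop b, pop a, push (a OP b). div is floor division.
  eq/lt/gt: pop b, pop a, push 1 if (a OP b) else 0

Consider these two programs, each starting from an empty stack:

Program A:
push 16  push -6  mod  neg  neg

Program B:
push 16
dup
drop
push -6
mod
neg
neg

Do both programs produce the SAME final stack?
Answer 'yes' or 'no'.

Answer: yes

Derivation:
Program A trace:
  After 'push 16': [16]
  After 'push -6': [16, -6]
  After 'mod': [-2]
  After 'neg': [2]
  After 'neg': [-2]
Program A final stack: [-2]

Program B trace:
  After 'push 16': [16]
  After 'dup': [16, 16]
  After 'drop': [16]
  After 'push -6': [16, -6]
  After 'mod': [-2]
  After 'neg': [2]
  After 'neg': [-2]
Program B final stack: [-2]
Same: yes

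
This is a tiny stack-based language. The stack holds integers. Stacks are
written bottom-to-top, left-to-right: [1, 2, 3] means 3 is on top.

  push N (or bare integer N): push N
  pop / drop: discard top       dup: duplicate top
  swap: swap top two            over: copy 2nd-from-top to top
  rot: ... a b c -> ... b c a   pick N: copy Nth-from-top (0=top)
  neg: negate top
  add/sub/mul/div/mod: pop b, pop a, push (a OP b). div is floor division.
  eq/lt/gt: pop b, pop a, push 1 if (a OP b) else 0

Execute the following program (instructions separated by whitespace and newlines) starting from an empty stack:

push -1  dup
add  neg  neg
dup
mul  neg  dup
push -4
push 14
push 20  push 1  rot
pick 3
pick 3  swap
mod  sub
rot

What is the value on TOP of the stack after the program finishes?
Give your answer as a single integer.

Answer: 20

Derivation:
After 'push -1': [-1]
After 'dup': [-1, -1]
After 'add': [-2]
After 'neg': [2]
After 'neg': [-2]
After 'dup': [-2, -2]
After 'mul': [4]
After 'neg': [-4]
After 'dup': [-4, -4]
After 'push -4': [-4, -4, -4]
After 'push 14': [-4, -4, -4, 14]
After 'push 20': [-4, -4, -4, 14, 20]
After 'push 1': [-4, -4, -4, 14, 20, 1]
After 'rot': [-4, -4, -4, 20, 1, 14]
After 'pick 3': [-4, -4, -4, 20, 1, 14, -4]
After 'pick 3': [-4, -4, -4, 20, 1, 14, -4, 20]
After 'swap': [-4, -4, -4, 20, 1, 14, 20, -4]
After 'mod': [-4, -4, -4, 20, 1, 14, 0]
After 'sub': [-4, -4, -4, 20, 1, 14]
After 'rot': [-4, -4, -4, 1, 14, 20]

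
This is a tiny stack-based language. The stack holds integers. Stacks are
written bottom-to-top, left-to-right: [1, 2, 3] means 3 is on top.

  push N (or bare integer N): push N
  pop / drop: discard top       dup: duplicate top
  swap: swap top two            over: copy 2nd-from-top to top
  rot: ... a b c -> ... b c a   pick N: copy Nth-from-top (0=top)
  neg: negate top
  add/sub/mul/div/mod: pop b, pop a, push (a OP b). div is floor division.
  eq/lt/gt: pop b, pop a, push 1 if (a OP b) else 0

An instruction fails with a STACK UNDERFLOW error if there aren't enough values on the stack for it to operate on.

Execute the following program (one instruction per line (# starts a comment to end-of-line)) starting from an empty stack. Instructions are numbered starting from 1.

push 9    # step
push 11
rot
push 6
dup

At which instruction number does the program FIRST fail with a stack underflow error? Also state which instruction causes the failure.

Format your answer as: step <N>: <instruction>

Step 1 ('push 9'): stack = [9], depth = 1
Step 2 ('push 11'): stack = [9, 11], depth = 2
Step 3 ('rot'): needs 3 value(s) but depth is 2 — STACK UNDERFLOW

Answer: step 3: rot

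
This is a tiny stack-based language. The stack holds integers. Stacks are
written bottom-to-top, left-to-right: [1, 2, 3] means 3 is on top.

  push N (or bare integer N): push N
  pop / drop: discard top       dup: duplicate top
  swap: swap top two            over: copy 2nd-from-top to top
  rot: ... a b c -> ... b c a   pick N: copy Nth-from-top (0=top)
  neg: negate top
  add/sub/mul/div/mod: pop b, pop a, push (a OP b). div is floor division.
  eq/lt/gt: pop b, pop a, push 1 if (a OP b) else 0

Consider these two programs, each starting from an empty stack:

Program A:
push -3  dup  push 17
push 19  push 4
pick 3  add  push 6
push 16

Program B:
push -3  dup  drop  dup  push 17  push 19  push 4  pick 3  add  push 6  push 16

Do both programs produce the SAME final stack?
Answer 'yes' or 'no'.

Program A trace:
  After 'push -3': [-3]
  After 'dup': [-3, -3]
  After 'push 17': [-3, -3, 17]
  After 'push 19': [-3, -3, 17, 19]
  After 'push 4': [-3, -3, 17, 19, 4]
  After 'pick 3': [-3, -3, 17, 19, 4, -3]
  After 'add': [-3, -3, 17, 19, 1]
  After 'push 6': [-3, -3, 17, 19, 1, 6]
  After 'push 16': [-3, -3, 17, 19, 1, 6, 16]
Program A final stack: [-3, -3, 17, 19, 1, 6, 16]

Program B trace:
  After 'push -3': [-3]
  After 'dup': [-3, -3]
  After 'drop': [-3]
  After 'dup': [-3, -3]
  After 'push 17': [-3, -3, 17]
  After 'push 19': [-3, -3, 17, 19]
  After 'push 4': [-3, -3, 17, 19, 4]
  After 'pick 3': [-3, -3, 17, 19, 4, -3]
  After 'add': [-3, -3, 17, 19, 1]
  After 'push 6': [-3, -3, 17, 19, 1, 6]
  After 'push 16': [-3, -3, 17, 19, 1, 6, 16]
Program B final stack: [-3, -3, 17, 19, 1, 6, 16]
Same: yes

Answer: yes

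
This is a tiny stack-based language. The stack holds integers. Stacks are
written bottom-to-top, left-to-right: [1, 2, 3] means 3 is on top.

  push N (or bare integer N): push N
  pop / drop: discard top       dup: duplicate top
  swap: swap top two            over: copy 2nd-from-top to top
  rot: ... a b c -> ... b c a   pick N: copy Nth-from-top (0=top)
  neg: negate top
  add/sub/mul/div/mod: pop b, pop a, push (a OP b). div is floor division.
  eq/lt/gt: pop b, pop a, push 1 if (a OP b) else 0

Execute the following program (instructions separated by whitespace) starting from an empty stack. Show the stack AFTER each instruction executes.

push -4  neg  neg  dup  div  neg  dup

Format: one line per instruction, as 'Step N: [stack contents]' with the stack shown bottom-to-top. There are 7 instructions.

Step 1: [-4]
Step 2: [4]
Step 3: [-4]
Step 4: [-4, -4]
Step 5: [1]
Step 6: [-1]
Step 7: [-1, -1]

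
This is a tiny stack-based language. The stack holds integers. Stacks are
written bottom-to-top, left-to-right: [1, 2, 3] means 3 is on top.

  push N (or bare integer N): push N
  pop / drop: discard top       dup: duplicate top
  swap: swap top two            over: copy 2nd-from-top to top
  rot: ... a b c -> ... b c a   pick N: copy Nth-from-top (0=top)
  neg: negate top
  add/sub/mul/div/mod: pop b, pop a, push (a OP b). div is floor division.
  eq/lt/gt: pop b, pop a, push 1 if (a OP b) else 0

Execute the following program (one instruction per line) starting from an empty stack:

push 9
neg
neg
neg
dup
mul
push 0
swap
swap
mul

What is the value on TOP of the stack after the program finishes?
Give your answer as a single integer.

After 'push 9': [9]
After 'neg': [-9]
After 'neg': [9]
After 'neg': [-9]
After 'dup': [-9, -9]
After 'mul': [81]
After 'push 0': [81, 0]
After 'swap': [0, 81]
After 'swap': [81, 0]
After 'mul': [0]

Answer: 0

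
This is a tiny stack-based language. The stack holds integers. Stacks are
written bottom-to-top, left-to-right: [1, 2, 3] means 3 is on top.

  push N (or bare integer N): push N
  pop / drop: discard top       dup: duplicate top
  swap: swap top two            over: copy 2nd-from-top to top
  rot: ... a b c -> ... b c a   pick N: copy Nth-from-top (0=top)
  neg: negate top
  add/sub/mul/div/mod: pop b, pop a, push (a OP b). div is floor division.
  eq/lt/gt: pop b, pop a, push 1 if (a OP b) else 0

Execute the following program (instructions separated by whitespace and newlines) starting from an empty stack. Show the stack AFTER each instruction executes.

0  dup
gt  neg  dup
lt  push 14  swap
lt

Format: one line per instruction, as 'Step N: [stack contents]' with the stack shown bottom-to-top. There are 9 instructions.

Step 1: [0]
Step 2: [0, 0]
Step 3: [0]
Step 4: [0]
Step 5: [0, 0]
Step 6: [0]
Step 7: [0, 14]
Step 8: [14, 0]
Step 9: [0]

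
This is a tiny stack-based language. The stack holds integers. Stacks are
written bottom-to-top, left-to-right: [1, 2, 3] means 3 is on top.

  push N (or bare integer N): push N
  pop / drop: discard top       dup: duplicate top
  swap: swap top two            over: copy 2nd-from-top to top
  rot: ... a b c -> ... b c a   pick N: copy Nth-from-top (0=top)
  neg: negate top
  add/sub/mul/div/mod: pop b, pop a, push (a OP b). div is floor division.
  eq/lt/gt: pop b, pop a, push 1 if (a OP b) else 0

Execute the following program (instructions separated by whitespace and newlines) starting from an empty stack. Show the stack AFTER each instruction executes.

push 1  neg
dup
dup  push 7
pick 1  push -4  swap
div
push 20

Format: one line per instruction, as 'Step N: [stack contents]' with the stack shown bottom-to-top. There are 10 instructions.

Step 1: [1]
Step 2: [-1]
Step 3: [-1, -1]
Step 4: [-1, -1, -1]
Step 5: [-1, -1, -1, 7]
Step 6: [-1, -1, -1, 7, -1]
Step 7: [-1, -1, -1, 7, -1, -4]
Step 8: [-1, -1, -1, 7, -4, -1]
Step 9: [-1, -1, -1, 7, 4]
Step 10: [-1, -1, -1, 7, 4, 20]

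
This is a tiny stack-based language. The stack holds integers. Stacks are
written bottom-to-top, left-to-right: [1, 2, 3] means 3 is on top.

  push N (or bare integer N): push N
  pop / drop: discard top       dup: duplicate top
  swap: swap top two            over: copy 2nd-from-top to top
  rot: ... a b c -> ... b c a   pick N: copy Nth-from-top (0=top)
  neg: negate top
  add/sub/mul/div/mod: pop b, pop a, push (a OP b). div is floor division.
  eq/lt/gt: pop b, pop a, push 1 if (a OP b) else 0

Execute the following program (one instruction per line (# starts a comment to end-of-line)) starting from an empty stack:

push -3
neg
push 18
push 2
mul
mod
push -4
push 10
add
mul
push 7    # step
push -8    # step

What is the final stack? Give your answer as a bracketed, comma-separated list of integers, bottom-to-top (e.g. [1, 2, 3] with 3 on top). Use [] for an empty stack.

After 'push -3': [-3]
After 'neg': [3]
After 'push 18': [3, 18]
After 'push 2': [3, 18, 2]
After 'mul': [3, 36]
After 'mod': [3]
After 'push -4': [3, -4]
After 'push 10': [3, -4, 10]
After 'add': [3, 6]
After 'mul': [18]
After 'push 7': [18, 7]
After 'push -8': [18, 7, -8]

Answer: [18, 7, -8]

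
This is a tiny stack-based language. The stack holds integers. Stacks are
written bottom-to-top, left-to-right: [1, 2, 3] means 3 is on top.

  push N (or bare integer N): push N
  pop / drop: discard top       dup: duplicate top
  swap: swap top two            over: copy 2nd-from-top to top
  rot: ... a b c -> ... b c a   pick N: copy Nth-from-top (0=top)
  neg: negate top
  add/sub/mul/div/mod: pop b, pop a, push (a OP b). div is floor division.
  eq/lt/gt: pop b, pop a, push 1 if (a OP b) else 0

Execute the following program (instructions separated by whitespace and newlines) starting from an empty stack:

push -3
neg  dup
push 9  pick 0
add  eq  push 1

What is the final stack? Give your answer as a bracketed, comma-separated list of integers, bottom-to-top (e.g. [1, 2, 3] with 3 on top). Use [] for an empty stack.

After 'push -3': [-3]
After 'neg': [3]
After 'dup': [3, 3]
After 'push 9': [3, 3, 9]
After 'pick 0': [3, 3, 9, 9]
After 'add': [3, 3, 18]
After 'eq': [3, 0]
After 'push 1': [3, 0, 1]

Answer: [3, 0, 1]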